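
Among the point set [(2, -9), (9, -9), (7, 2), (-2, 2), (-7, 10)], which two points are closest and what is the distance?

Computing all pairwise distances among 5 points:

d((2, -9), (9, -9)) = 7.0 <-- minimum
d((2, -9), (7, 2)) = 12.083
d((2, -9), (-2, 2)) = 11.7047
d((2, -9), (-7, 10)) = 21.0238
d((9, -9), (7, 2)) = 11.1803
d((9, -9), (-2, 2)) = 15.5563
d((9, -9), (-7, 10)) = 24.8395
d((7, 2), (-2, 2)) = 9.0
d((7, 2), (-7, 10)) = 16.1245
d((-2, 2), (-7, 10)) = 9.434

Closest pair: (2, -9) and (9, -9) with distance 7.0

The closest pair is (2, -9) and (9, -9) with Euclidean distance 7.0. For 5 points, brute-force pairwise comparison is shown above. For large n, the divide-and-conquer algorithm (sort by x, recurse on halves, check the dividing strip) achieves O(n log n).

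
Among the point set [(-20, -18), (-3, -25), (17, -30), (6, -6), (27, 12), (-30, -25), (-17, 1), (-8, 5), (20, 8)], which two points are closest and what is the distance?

Computing all pairwise distances among 9 points:

d((-20, -18), (-3, -25)) = 18.3848
d((-20, -18), (17, -30)) = 38.8973
d((-20, -18), (6, -6)) = 28.6356
d((-20, -18), (27, 12)) = 55.7584
d((-20, -18), (-30, -25)) = 12.2066
d((-20, -18), (-17, 1)) = 19.2354
d((-20, -18), (-8, 5)) = 25.9422
d((-20, -18), (20, 8)) = 47.7074
d((-3, -25), (17, -30)) = 20.6155
d((-3, -25), (6, -6)) = 21.0238
d((-3, -25), (27, 12)) = 47.634
d((-3, -25), (-30, -25)) = 27.0
d((-3, -25), (-17, 1)) = 29.5296
d((-3, -25), (-8, 5)) = 30.4138
d((-3, -25), (20, 8)) = 40.2244
d((17, -30), (6, -6)) = 26.4008
d((17, -30), (27, 12)) = 43.1741
d((17, -30), (-30, -25)) = 47.2652
d((17, -30), (-17, 1)) = 46.0109
d((17, -30), (-8, 5)) = 43.0116
d((17, -30), (20, 8)) = 38.1182
d((6, -6), (27, 12)) = 27.6586
d((6, -6), (-30, -25)) = 40.7063
d((6, -6), (-17, 1)) = 24.0416
d((6, -6), (-8, 5)) = 17.8045
d((6, -6), (20, 8)) = 19.799
d((27, 12), (-30, -25)) = 67.9559
d((27, 12), (-17, 1)) = 45.3542
d((27, 12), (-8, 5)) = 35.6931
d((27, 12), (20, 8)) = 8.0623 <-- minimum
d((-30, -25), (-17, 1)) = 29.0689
d((-30, -25), (-8, 5)) = 37.2022
d((-30, -25), (20, 8)) = 59.9083
d((-17, 1), (-8, 5)) = 9.8489
d((-17, 1), (20, 8)) = 37.6563
d((-8, 5), (20, 8)) = 28.1603

Closest pair: (27, 12) and (20, 8) with distance 8.0623

The closest pair is (27, 12) and (20, 8) with Euclidean distance 8.0623. For 9 points, brute-force pairwise comparison is shown above. For large n, the divide-and-conquer algorithm (sort by x, recurse on halves, check the dividing strip) achieves O(n log n).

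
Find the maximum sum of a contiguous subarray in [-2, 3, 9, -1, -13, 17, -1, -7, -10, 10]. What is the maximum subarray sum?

Using Kadane's algorithm on [-2, 3, 9, -1, -13, 17, -1, -7, -10, 10]:

Scanning through the array:
Position 1 (value 3): max_ending_here = 3, max_so_far = 3
Position 2 (value 9): max_ending_here = 12, max_so_far = 12
Position 3 (value -1): max_ending_here = 11, max_so_far = 12
Position 4 (value -13): max_ending_here = -2, max_so_far = 12
Position 5 (value 17): max_ending_here = 17, max_so_far = 17
Position 6 (value -1): max_ending_here = 16, max_so_far = 17
Position 7 (value -7): max_ending_here = 9, max_so_far = 17
Position 8 (value -10): max_ending_here = -1, max_so_far = 17
Position 9 (value 10): max_ending_here = 10, max_so_far = 17

Maximum subarray: [17]
Maximum sum: 17

The maximum subarray is [17] with sum 17. This subarray runs from index 5 to index 5.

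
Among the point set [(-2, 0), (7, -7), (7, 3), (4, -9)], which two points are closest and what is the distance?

Computing all pairwise distances among 4 points:

d((-2, 0), (7, -7)) = 11.4018
d((-2, 0), (7, 3)) = 9.4868
d((-2, 0), (4, -9)) = 10.8167
d((7, -7), (7, 3)) = 10.0
d((7, -7), (4, -9)) = 3.6056 <-- minimum
d((7, 3), (4, -9)) = 12.3693

Closest pair: (7, -7) and (4, -9) with distance 3.6056

The closest pair is (7, -7) and (4, -9) with Euclidean distance 3.6056. For 4 points, brute-force pairwise comparison is shown above. For large n, the divide-and-conquer algorithm (sort by x, recurse on halves, check the dividing strip) achieves O(n log n).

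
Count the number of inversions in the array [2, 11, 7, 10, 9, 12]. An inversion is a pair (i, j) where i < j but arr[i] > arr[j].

Finding inversions in [2, 11, 7, 10, 9, 12]:

(1, 2): arr[1]=11 > arr[2]=7
(1, 3): arr[1]=11 > arr[3]=10
(1, 4): arr[1]=11 > arr[4]=9
(3, 4): arr[3]=10 > arr[4]=9

Total inversions: 4

The array has 4 inversion(s): (1,2), (1,3), (1,4), (3,4). Each pair (i,j) satisfies i < j and arr[i] > arr[j].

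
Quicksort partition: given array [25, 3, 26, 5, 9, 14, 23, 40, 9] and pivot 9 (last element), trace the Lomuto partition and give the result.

Lomuto partition with pivot = 9:

Initial array: [25, 3, 26, 5, 9, 14, 23, 40, 9]

arr[0]=25 > 9: no swap
arr[1]=3 <= 9: swap with position 0, array becomes [3, 25, 26, 5, 9, 14, 23, 40, 9]
arr[2]=26 > 9: no swap
arr[3]=5 <= 9: swap with position 1, array becomes [3, 5, 26, 25, 9, 14, 23, 40, 9]
arr[4]=9 <= 9: swap with position 2, array becomes [3, 5, 9, 25, 26, 14, 23, 40, 9]
arr[5]=14 > 9: no swap
arr[6]=23 > 9: no swap
arr[7]=40 > 9: no swap

Place pivot at position 3: [3, 5, 9, 9, 26, 14, 23, 40, 25]
Pivot position: 3

After partitioning with pivot 9, the array becomes [3, 5, 9, 9, 26, 14, 23, 40, 25]. The pivot is placed at index 3. All elements to the left of the pivot are <= 9, and all elements to the right are > 9.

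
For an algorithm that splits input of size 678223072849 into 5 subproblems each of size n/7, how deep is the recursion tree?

For divide and conquer with division factor 7:

Problem sizes at each level:
Level 0: 678223072849
Level 1: 96889010407
Level 2: 13841287201
Level 3: 1977326743
Level 4: 282475249
Level 5: 40353607
Level 6: 5764801
Level 7: 823543
Level 8: 117649
Level 9: 16807
Level 10: 2401
Level 11: 343
Level 12: 49
Level 13: 7
Level 14: 1

The root is level 0 and the size-1 base case is level 14 (the tree spans levels 0 through 14, i.e. 15 levels counting the root), so the depth is the number of divisions: log_7(678223072849) = 14

The recursion tree depth is log_7(678223072849) = 14. At each level, the problem size is divided by 7, so it takes 14 divisions to reduce to a base case of size 1. The algorithm makes 5 recursive calls at each level.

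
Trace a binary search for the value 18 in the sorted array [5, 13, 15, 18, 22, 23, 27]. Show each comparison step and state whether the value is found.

Binary search for 18 in [5, 13, 15, 18, 22, 23, 27]:

lo=0, hi=6, mid=3, arr[mid]=18 -> Found target at index 3!

Binary search finds 18 at index 3 after 1 comparisons. The search repeatedly halves the search space by comparing with the middle element.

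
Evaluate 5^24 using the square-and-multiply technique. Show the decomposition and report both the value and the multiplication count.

Computing 5^24 by squaring (build up from 5^1; each line after the first costs one multiplication):

5^1 = 5
5^2 = (5^1)^2 = 5^2 = 25
5^3 = 5 * 5^2 = 5 * 25 = 125
5^6 = (5^3)^2 = 125^2 = 15625
5^12 = (5^6)^2 = 15625^2 = 244140625
5^24 = (5^12)^2 = 244140625^2 = 59604644775390625

Result: 59604644775390625
Multiplications needed: 5 (5 lines after 5^1)

5^24 = 59604644775390625. Using exponentiation by squaring, this requires 5 multiplications. The key idea: if the exponent is even, square the half-power; if odd, multiply by the base once.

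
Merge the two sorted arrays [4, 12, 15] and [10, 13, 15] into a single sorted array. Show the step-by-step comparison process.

Merging process:

Compare 4 vs 10: take 4 from left. Merged: [4]
Compare 12 vs 10: take 10 from right. Merged: [4, 10]
Compare 12 vs 13: take 12 from left. Merged: [4, 10, 12]
Compare 15 vs 13: take 13 from right. Merged: [4, 10, 12, 13]
Compare 15 vs 15: take 15 from left. Merged: [4, 10, 12, 13, 15]
Append remaining from right: [15]. Merged: [4, 10, 12, 13, 15, 15]

Final merged array: [4, 10, 12, 13, 15, 15]
Total comparisons: 5

The merged array is [4, 10, 12, 13, 15, 15], requiring 5 comparisons. The merge step runs in O(n) time where n is the total number of elements.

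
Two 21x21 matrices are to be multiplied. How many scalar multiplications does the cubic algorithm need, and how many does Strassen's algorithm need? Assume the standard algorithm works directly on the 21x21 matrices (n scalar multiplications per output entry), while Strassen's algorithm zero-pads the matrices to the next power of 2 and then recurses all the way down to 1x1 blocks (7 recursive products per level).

Matrix multiplication for 21x21 matrices:

Strassen's algorithm requires power-of-2 dimensions. Pad 21x21 to 32x32 (next power of 2).

Standard algorithm: 21^3 = 9261 multiplications
Strassen's algorithm: 7^(log2(32)) = 7^5 = 16807 multiplications
Difference: 9261 - 16807 = -7546 (Strassen uses MORE here due to padding overhead — for small or just-over-power-of-2 n, padding can outweigh the per-level savings)

Standard: 9261 multiplications (21^3). Strassen: 16807 multiplications (7^5, after padding to 32x32). Strassen reduces 8 recursive multiplications to 7 at each level.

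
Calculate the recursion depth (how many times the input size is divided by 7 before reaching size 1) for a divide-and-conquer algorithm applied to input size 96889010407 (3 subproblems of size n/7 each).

For divide and conquer with division factor 7:

Problem sizes at each level:
Level 0: 96889010407
Level 1: 13841287201
Level 2: 1977326743
Level 3: 282475249
Level 4: 40353607
Level 5: 5764801
Level 6: 823543
Level 7: 117649
Level 8: 16807
Level 9: 2401
Level 10: 343
Level 11: 49
Level 12: 7
Level 13: 1

The root is level 0 and the size-1 base case is level 13 (the tree spans levels 0 through 13, i.e. 14 levels counting the root), so the depth is the number of divisions: log_7(96889010407) = 13

The recursion tree depth is log_7(96889010407) = 13. At each level, the problem size is divided by 7, so it takes 13 divisions to reduce to a base case of size 1. The algorithm makes 3 recursive calls at each level.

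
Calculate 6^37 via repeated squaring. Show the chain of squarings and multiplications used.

Computing 6^37 by squaring (build up from 6^1; each line after the first costs one multiplication):

6^1 = 6
6^2 = (6^1)^2 = 6^2 = 36
6^4 = (6^2)^2 = 36^2 = 1296
6^8 = (6^4)^2 = 1296^2 = 1679616
6^9 = 6 * 6^8 = 6 * 1679616 = 10077696
6^18 = (6^9)^2 = 10077696^2 = 101559956668416
6^36 = (6^18)^2 = 101559956668416^2 = 10314424798490535546171949056
6^37 = 6 * 6^36 = 6 * 10314424798490535546171949056 = 61886548790943213277031694336

Result: 61886548790943213277031694336
Multiplications needed: 7 (7 lines after 6^1)

6^37 = 61886548790943213277031694336. Using exponentiation by squaring, this requires 7 multiplications. The key idea: if the exponent is even, square the half-power; if odd, multiply by the base once.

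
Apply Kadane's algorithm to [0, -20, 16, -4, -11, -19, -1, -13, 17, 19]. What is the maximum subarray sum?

Using Kadane's algorithm on [0, -20, 16, -4, -11, -19, -1, -13, 17, 19]:

Scanning through the array:
Position 1 (value -20): max_ending_here = -20, max_so_far = 0
Position 2 (value 16): max_ending_here = 16, max_so_far = 16
Position 3 (value -4): max_ending_here = 12, max_so_far = 16
Position 4 (value -11): max_ending_here = 1, max_so_far = 16
Position 5 (value -19): max_ending_here = -18, max_so_far = 16
Position 6 (value -1): max_ending_here = -1, max_so_far = 16
Position 7 (value -13): max_ending_here = -13, max_so_far = 16
Position 8 (value 17): max_ending_here = 17, max_so_far = 17
Position 9 (value 19): max_ending_here = 36, max_so_far = 36

Maximum subarray: [17, 19]
Maximum sum: 36

The maximum subarray is [17, 19] with sum 36. This subarray runs from index 8 to index 9.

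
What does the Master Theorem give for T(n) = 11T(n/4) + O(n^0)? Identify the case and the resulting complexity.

Master Theorem for T(n) = 11T(n/4) + O(n^0):

a = 11, b = 4, c = 0
log_b(a) = log_4(11) = 1.7297

Case 1: c = 0 < log_4(11) = 1.7297
T(n) = O(n^(log_4 11))

For T(n) = 11T(n/4) + O(n^0): log_4(11) = 1.7297. This is Case 1 of the Master Theorem (c < log_b(a), work dominated by leaves), giving O(n^(log_4 11)).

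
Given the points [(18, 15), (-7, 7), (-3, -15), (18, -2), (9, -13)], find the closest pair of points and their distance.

Computing all pairwise distances among 5 points:

d((18, 15), (-7, 7)) = 26.2488
d((18, 15), (-3, -15)) = 36.6197
d((18, 15), (18, -2)) = 17.0
d((18, 15), (9, -13)) = 29.4109
d((-7, 7), (-3, -15)) = 22.3607
d((-7, 7), (18, -2)) = 26.5707
d((-7, 7), (9, -13)) = 25.6125
d((-3, -15), (18, -2)) = 24.6982
d((-3, -15), (9, -13)) = 12.1655 <-- minimum
d((18, -2), (9, -13)) = 14.2127

Closest pair: (-3, -15) and (9, -13) with distance 12.1655

The closest pair is (-3, -15) and (9, -13) with Euclidean distance 12.1655. For 5 points, brute-force pairwise comparison is shown above. For large n, the divide-and-conquer algorithm (sort by x, recurse on halves, check the dividing strip) achieves O(n log n).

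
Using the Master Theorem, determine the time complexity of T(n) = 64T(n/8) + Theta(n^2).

Master Theorem for T(n) = 64T(n/8) + O(n^2):

a = 64, b = 8, c = 2
log_b(a) = log_8(64) = 2.0000

Case 2: c = 2 = log_8(64) = 2.0000
T(n) = O(n^2 log n) = O(n^2 log n)

For T(n) = 64T(n/8) + O(n^2): log_8(64) = 2.0000. This is Case 2 of the Master Theorem (c = log_b(a), equal work at all levels), giving O(n^2 log n).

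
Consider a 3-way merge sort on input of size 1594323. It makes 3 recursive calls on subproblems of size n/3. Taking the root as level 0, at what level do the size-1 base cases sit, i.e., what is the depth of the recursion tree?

For divide and conquer with division factor 3:

Problem sizes at each level:
Level 0: 1594323
Level 1: 531441
Level 2: 177147
Level 3: 59049
Level 4: 19683
Level 5: 6561
Level 6: 2187
Level 7: 729
Level 8: 243
Level 9: 81
Level 10: 27
Level 11: 9
Level 12: 3
Level 13: 1

The root is level 0 and the size-1 base case is level 13 (the tree spans levels 0 through 13, i.e. 14 levels counting the root), so the depth is the number of divisions: log_3(1594323) = 13

The recursion tree depth is log_3(1594323) = 13. At each level, the problem size is divided by 3, so it takes 13 divisions to reduce to a base case of size 1. The algorithm makes 3 recursive calls at each level.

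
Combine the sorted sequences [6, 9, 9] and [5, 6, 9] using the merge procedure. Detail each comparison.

Merging process:

Compare 6 vs 5: take 5 from right. Merged: [5]
Compare 6 vs 6: take 6 from left. Merged: [5, 6]
Compare 9 vs 6: take 6 from right. Merged: [5, 6, 6]
Compare 9 vs 9: take 9 from left. Merged: [5, 6, 6, 9]
Compare 9 vs 9: take 9 from left. Merged: [5, 6, 6, 9, 9]
Append remaining from right: [9]. Merged: [5, 6, 6, 9, 9, 9]

Final merged array: [5, 6, 6, 9, 9, 9]
Total comparisons: 5

The merged array is [5, 6, 6, 9, 9, 9], requiring 5 comparisons. The merge step runs in O(n) time where n is the total number of elements.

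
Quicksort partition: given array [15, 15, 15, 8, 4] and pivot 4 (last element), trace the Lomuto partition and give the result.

Lomuto partition with pivot = 4:

Initial array: [15, 15, 15, 8, 4]

arr[0]=15 > 4: no swap
arr[1]=15 > 4: no swap
arr[2]=15 > 4: no swap
arr[3]=8 > 4: no swap

Place pivot at position 0: [4, 15, 15, 8, 15]
Pivot position: 0

After partitioning with pivot 4, the array becomes [4, 15, 15, 8, 15]. The pivot is placed at index 0. All elements to the left of the pivot are <= 4, and all elements to the right are > 4.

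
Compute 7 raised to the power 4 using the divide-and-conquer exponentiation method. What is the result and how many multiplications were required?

Computing 7^4 by squaring (build up from 7^1; each line after the first costs one multiplication):

7^1 = 7
7^2 = (7^1)^2 = 7^2 = 49
7^4 = (7^2)^2 = 49^2 = 2401

Result: 2401
Multiplications needed: 2 (2 lines after 7^1)

7^4 = 2401. Using exponentiation by squaring, this requires 2 multiplications. The key idea: if the exponent is even, square the half-power; if odd, multiply by the base once.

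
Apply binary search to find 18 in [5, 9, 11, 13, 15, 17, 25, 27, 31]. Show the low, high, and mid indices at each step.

Binary search for 18 in [5, 9, 11, 13, 15, 17, 25, 27, 31]:

lo=0, hi=8, mid=4, arr[mid]=15 -> 15 < 18, search right half
lo=5, hi=8, mid=6, arr[mid]=25 -> 25 > 18, search left half
lo=5, hi=5, mid=5, arr[mid]=17 -> 17 < 18, search right half
lo=6 > hi=5, target 18 not found

Binary search determines that 18 is not in the array after 3 comparisons. The search space was exhausted without finding the target.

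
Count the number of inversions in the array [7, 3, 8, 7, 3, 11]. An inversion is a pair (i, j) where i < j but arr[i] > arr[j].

Finding inversions in [7, 3, 8, 7, 3, 11]:

(0, 1): arr[0]=7 > arr[1]=3
(0, 4): arr[0]=7 > arr[4]=3
(2, 3): arr[2]=8 > arr[3]=7
(2, 4): arr[2]=8 > arr[4]=3
(3, 4): arr[3]=7 > arr[4]=3

Total inversions: 5

The array has 5 inversion(s): (0,1), (0,4), (2,3), (2,4), (3,4). Each pair (i,j) satisfies i < j and arr[i] > arr[j].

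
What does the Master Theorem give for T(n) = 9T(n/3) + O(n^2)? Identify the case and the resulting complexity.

Master Theorem for T(n) = 9T(n/3) + O(n^2):

a = 9, b = 3, c = 2
log_b(a) = log_3(9) = 2.0000

Case 2: c = 2 = log_3(9) = 2.0000
T(n) = O(n^2 log n) = O(n^2 log n)

For T(n) = 9T(n/3) + O(n^2): log_3(9) = 2.0000. This is Case 2 of the Master Theorem (c = log_b(a), equal work at all levels), giving O(n^2 log n).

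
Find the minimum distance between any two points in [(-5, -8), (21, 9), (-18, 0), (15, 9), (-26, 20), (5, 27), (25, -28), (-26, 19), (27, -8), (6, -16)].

Computing all pairwise distances among 10 points:

d((-5, -8), (21, 9)) = 31.0644
d((-5, -8), (-18, 0)) = 15.2643
d((-5, -8), (15, 9)) = 26.2488
d((-5, -8), (-26, 20)) = 35.0
d((-5, -8), (5, 27)) = 36.4005
d((-5, -8), (25, -28)) = 36.0555
d((-5, -8), (-26, 19)) = 34.2053
d((-5, -8), (27, -8)) = 32.0
d((-5, -8), (6, -16)) = 13.6015
d((21, 9), (-18, 0)) = 40.025
d((21, 9), (15, 9)) = 6.0
d((21, 9), (-26, 20)) = 48.2701
d((21, 9), (5, 27)) = 24.0832
d((21, 9), (25, -28)) = 37.2156
d((21, 9), (-26, 19)) = 48.0521
d((21, 9), (27, -8)) = 18.0278
d((21, 9), (6, -16)) = 29.1548
d((-18, 0), (15, 9)) = 34.2053
d((-18, 0), (-26, 20)) = 21.5407
d((-18, 0), (5, 27)) = 35.4683
d((-18, 0), (25, -28)) = 51.3128
d((-18, 0), (-26, 19)) = 20.6155
d((-18, 0), (27, -8)) = 45.7056
d((-18, 0), (6, -16)) = 28.8444
d((15, 9), (-26, 20)) = 42.45
d((15, 9), (5, 27)) = 20.5913
d((15, 9), (25, -28)) = 38.3275
d((15, 9), (-26, 19)) = 42.2019
d((15, 9), (27, -8)) = 20.8087
d((15, 9), (6, -16)) = 26.5707
d((-26, 20), (5, 27)) = 31.7805
d((-26, 20), (25, -28)) = 70.0357
d((-26, 20), (-26, 19)) = 1.0 <-- minimum
d((-26, 20), (27, -8)) = 59.9416
d((-26, 20), (6, -16)) = 48.1664
d((5, 27), (25, -28)) = 58.5235
d((5, 27), (-26, 19)) = 32.0156
d((5, 27), (27, -8)) = 41.3401
d((5, 27), (6, -16)) = 43.0116
d((25, -28), (-26, 19)) = 69.3542
d((25, -28), (27, -8)) = 20.0998
d((25, -28), (6, -16)) = 22.4722
d((-26, 19), (27, -8)) = 59.4811
d((-26, 19), (6, -16)) = 47.4236
d((27, -8), (6, -16)) = 22.4722

Closest pair: (-26, 20) and (-26, 19) with distance 1.0

The closest pair is (-26, 20) and (-26, 19) with Euclidean distance 1.0. For 10 points, brute-force pairwise comparison is shown above. For large n, the divide-and-conquer algorithm (sort by x, recurse on halves, check the dividing strip) achieves O(n log n).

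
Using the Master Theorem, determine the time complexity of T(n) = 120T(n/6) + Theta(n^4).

Master Theorem for T(n) = 120T(n/6) + O(n^4):

a = 120, b = 6, c = 4
log_b(a) = log_6(120) = 2.6720

Case 3: c = 4 > log_6(120) = 2.6720
T(n) = O(n^4) = O(n^4)

For T(n) = 120T(n/6) + O(n^4): log_6(120) = 2.6720. This is Case 3 of the Master Theorem (c > log_b(a), work dominated by root), giving O(n^4).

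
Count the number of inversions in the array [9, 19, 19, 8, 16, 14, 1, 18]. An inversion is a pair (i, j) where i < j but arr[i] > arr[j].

Finding inversions in [9, 19, 19, 8, 16, 14, 1, 18]:

(0, 3): arr[0]=9 > arr[3]=8
(0, 6): arr[0]=9 > arr[6]=1
(1, 3): arr[1]=19 > arr[3]=8
(1, 4): arr[1]=19 > arr[4]=16
(1, 5): arr[1]=19 > arr[5]=14
(1, 6): arr[1]=19 > arr[6]=1
(1, 7): arr[1]=19 > arr[7]=18
(2, 3): arr[2]=19 > arr[3]=8
(2, 4): arr[2]=19 > arr[4]=16
(2, 5): arr[2]=19 > arr[5]=14
(2, 6): arr[2]=19 > arr[6]=1
(2, 7): arr[2]=19 > arr[7]=18
(3, 6): arr[3]=8 > arr[6]=1
(4, 5): arr[4]=16 > arr[5]=14
(4, 6): arr[4]=16 > arr[6]=1
(5, 6): arr[5]=14 > arr[6]=1

Total inversions: 16

The array has 16 inversion(s): (0,3), (0,6), (1,3), (1,4), (1,5), (1,6), (1,7), (2,3), (2,4), (2,5), (2,6), (2,7), (3,6), (4,5), (4,6), (5,6). Each pair (i,j) satisfies i < j and arr[i] > arr[j].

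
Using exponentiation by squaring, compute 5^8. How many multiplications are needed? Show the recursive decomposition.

Computing 5^8 by squaring (build up from 5^1; each line after the first costs one multiplication):

5^1 = 5
5^2 = (5^1)^2 = 5^2 = 25
5^4 = (5^2)^2 = 25^2 = 625
5^8 = (5^4)^2 = 625^2 = 390625

Result: 390625
Multiplications needed: 3 (3 lines after 5^1)

5^8 = 390625. Using exponentiation by squaring, this requires 3 multiplications. The key idea: if the exponent is even, square the half-power; if odd, multiply by the base once.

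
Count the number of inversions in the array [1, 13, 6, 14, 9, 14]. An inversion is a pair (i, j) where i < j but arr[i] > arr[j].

Finding inversions in [1, 13, 6, 14, 9, 14]:

(1, 2): arr[1]=13 > arr[2]=6
(1, 4): arr[1]=13 > arr[4]=9
(3, 4): arr[3]=14 > arr[4]=9

Total inversions: 3

The array has 3 inversion(s): (1,2), (1,4), (3,4). Each pair (i,j) satisfies i < j and arr[i] > arr[j].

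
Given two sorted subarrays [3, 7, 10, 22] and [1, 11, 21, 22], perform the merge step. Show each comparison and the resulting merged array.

Merging process:

Compare 3 vs 1: take 1 from right. Merged: [1]
Compare 3 vs 11: take 3 from left. Merged: [1, 3]
Compare 7 vs 11: take 7 from left. Merged: [1, 3, 7]
Compare 10 vs 11: take 10 from left. Merged: [1, 3, 7, 10]
Compare 22 vs 11: take 11 from right. Merged: [1, 3, 7, 10, 11]
Compare 22 vs 21: take 21 from right. Merged: [1, 3, 7, 10, 11, 21]
Compare 22 vs 22: take 22 from left. Merged: [1, 3, 7, 10, 11, 21, 22]
Append remaining from right: [22]. Merged: [1, 3, 7, 10, 11, 21, 22, 22]

Final merged array: [1, 3, 7, 10, 11, 21, 22, 22]
Total comparisons: 7

The merged array is [1, 3, 7, 10, 11, 21, 22, 22], requiring 7 comparisons. The merge step runs in O(n) time where n is the total number of elements.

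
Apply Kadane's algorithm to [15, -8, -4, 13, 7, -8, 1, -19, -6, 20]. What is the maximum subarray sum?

Using Kadane's algorithm on [15, -8, -4, 13, 7, -8, 1, -19, -6, 20]:

Scanning through the array:
Position 1 (value -8): max_ending_here = 7, max_so_far = 15
Position 2 (value -4): max_ending_here = 3, max_so_far = 15
Position 3 (value 13): max_ending_here = 16, max_so_far = 16
Position 4 (value 7): max_ending_here = 23, max_so_far = 23
Position 5 (value -8): max_ending_here = 15, max_so_far = 23
Position 6 (value 1): max_ending_here = 16, max_so_far = 23
Position 7 (value -19): max_ending_here = -3, max_so_far = 23
Position 8 (value -6): max_ending_here = -6, max_so_far = 23
Position 9 (value 20): max_ending_here = 20, max_so_far = 23

Maximum subarray: [15, -8, -4, 13, 7]
Maximum sum: 23

The maximum subarray is [15, -8, -4, 13, 7] with sum 23. This subarray runs from index 0 to index 4.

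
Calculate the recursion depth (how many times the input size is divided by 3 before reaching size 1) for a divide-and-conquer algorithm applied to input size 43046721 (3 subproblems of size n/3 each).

For divide and conquer with division factor 3:

Problem sizes at each level:
Level 0: 43046721
Level 1: 14348907
Level 2: 4782969
Level 3: 1594323
Level 4: 531441
Level 5: 177147
Level 6: 59049
Level 7: 19683
Level 8: 6561
Level 9: 2187
Level 10: 729
Level 11: 243
Level 12: 81
Level 13: 27
Level 14: 9
Level 15: 3
Level 16: 1

The root is level 0 and the size-1 base case is level 16 (the tree spans levels 0 through 16, i.e. 17 levels counting the root), so the depth is the number of divisions: log_3(43046721) = 16

The recursion tree depth is log_3(43046721) = 16. At each level, the problem size is divided by 3, so it takes 16 divisions to reduce to a base case of size 1. The algorithm makes 3 recursive calls at each level.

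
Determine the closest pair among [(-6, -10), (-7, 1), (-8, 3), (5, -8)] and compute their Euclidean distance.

Computing all pairwise distances among 4 points:

d((-6, -10), (-7, 1)) = 11.0454
d((-6, -10), (-8, 3)) = 13.1529
d((-6, -10), (5, -8)) = 11.1803
d((-7, 1), (-8, 3)) = 2.2361 <-- minimum
d((-7, 1), (5, -8)) = 15.0
d((-8, 3), (5, -8)) = 17.0294

Closest pair: (-7, 1) and (-8, 3) with distance 2.2361

The closest pair is (-7, 1) and (-8, 3) with Euclidean distance 2.2361. For 4 points, brute-force pairwise comparison is shown above. For large n, the divide-and-conquer algorithm (sort by x, recurse on halves, check the dividing strip) achieves O(n log n).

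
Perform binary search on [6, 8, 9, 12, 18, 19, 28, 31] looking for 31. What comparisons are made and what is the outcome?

Binary search for 31 in [6, 8, 9, 12, 18, 19, 28, 31]:

lo=0, hi=7, mid=3, arr[mid]=12 -> 12 < 31, search right half
lo=4, hi=7, mid=5, arr[mid]=19 -> 19 < 31, search right half
lo=6, hi=7, mid=6, arr[mid]=28 -> 28 < 31, search right half
lo=7, hi=7, mid=7, arr[mid]=31 -> Found target at index 7!

Binary search finds 31 at index 7 after 4 comparisons. The search repeatedly halves the search space by comparing with the middle element.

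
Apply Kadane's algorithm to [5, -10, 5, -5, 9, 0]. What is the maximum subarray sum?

Using Kadane's algorithm on [5, -10, 5, -5, 9, 0]:

Scanning through the array:
Position 1 (value -10): max_ending_here = -5, max_so_far = 5
Position 2 (value 5): max_ending_here = 5, max_so_far = 5
Position 3 (value -5): max_ending_here = 0, max_so_far = 5
Position 4 (value 9): max_ending_here = 9, max_so_far = 9
Position 5 (value 0): max_ending_here = 9, max_so_far = 9

Maximum subarray: [5, -5, 9]
Maximum sum: 9

The maximum subarray is [5, -5, 9] with sum 9. This subarray runs from index 2 to index 4.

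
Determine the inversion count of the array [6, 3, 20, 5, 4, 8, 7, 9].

Finding inversions in [6, 3, 20, 5, 4, 8, 7, 9]:

(0, 1): arr[0]=6 > arr[1]=3
(0, 3): arr[0]=6 > arr[3]=5
(0, 4): arr[0]=6 > arr[4]=4
(2, 3): arr[2]=20 > arr[3]=5
(2, 4): arr[2]=20 > arr[4]=4
(2, 5): arr[2]=20 > arr[5]=8
(2, 6): arr[2]=20 > arr[6]=7
(2, 7): arr[2]=20 > arr[7]=9
(3, 4): arr[3]=5 > arr[4]=4
(5, 6): arr[5]=8 > arr[6]=7

Total inversions: 10

The array has 10 inversion(s): (0,1), (0,3), (0,4), (2,3), (2,4), (2,5), (2,6), (2,7), (3,4), (5,6). Each pair (i,j) satisfies i < j and arr[i] > arr[j].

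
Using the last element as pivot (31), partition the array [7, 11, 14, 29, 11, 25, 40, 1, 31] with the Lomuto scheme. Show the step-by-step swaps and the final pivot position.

Lomuto partition with pivot = 31:

Initial array: [7, 11, 14, 29, 11, 25, 40, 1, 31]

arr[0]=7 <= 31: swap with position 0, array becomes [7, 11, 14, 29, 11, 25, 40, 1, 31]
arr[1]=11 <= 31: swap with position 1, array becomes [7, 11, 14, 29, 11, 25, 40, 1, 31]
arr[2]=14 <= 31: swap with position 2, array becomes [7, 11, 14, 29, 11, 25, 40, 1, 31]
arr[3]=29 <= 31: swap with position 3, array becomes [7, 11, 14, 29, 11, 25, 40, 1, 31]
arr[4]=11 <= 31: swap with position 4, array becomes [7, 11, 14, 29, 11, 25, 40, 1, 31]
arr[5]=25 <= 31: swap with position 5, array becomes [7, 11, 14, 29, 11, 25, 40, 1, 31]
arr[6]=40 > 31: no swap
arr[7]=1 <= 31: swap with position 6, array becomes [7, 11, 14, 29, 11, 25, 1, 40, 31]

Place pivot at position 7: [7, 11, 14, 29, 11, 25, 1, 31, 40]
Pivot position: 7

After partitioning with pivot 31, the array becomes [7, 11, 14, 29, 11, 25, 1, 31, 40]. The pivot is placed at index 7. All elements to the left of the pivot are <= 31, and all elements to the right are > 31.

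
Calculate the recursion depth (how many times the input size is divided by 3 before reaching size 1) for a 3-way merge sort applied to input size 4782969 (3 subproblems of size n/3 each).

For divide and conquer with division factor 3:

Problem sizes at each level:
Level 0: 4782969
Level 1: 1594323
Level 2: 531441
Level 3: 177147
Level 4: 59049
Level 5: 19683
Level 6: 6561
Level 7: 2187
Level 8: 729
Level 9: 243
Level 10: 81
Level 11: 27
Level 12: 9
Level 13: 3
Level 14: 1

The root is level 0 and the size-1 base case is level 14 (the tree spans levels 0 through 14, i.e. 15 levels counting the root), so the depth is the number of divisions: log_3(4782969) = 14

The recursion tree depth is log_3(4782969) = 14. At each level, the problem size is divided by 3, so it takes 14 divisions to reduce to a base case of size 1. The algorithm makes 3 recursive calls at each level.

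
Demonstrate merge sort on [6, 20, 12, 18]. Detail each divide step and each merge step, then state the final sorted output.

Merge sort trace:

Split: [6, 20, 12, 18] -> [6, 20] and [12, 18]
  Split: [6, 20] -> [6] and [20]
  Merge: [6] + [20] -> [6, 20]
  Split: [12, 18] -> [12] and [18]
  Merge: [12] + [18] -> [12, 18]
Merge: [6, 20] + [12, 18] -> [6, 12, 18, 20]

Final sorted array: [6, 12, 18, 20]

The merge sort proceeds by recursively splitting the array and merging sorted halves.
After all merges, the sorted array is [6, 12, 18, 20].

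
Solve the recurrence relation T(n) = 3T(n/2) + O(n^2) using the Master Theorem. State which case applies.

Master Theorem for T(n) = 3T(n/2) + O(n^2):

a = 3, b = 2, c = 2
log_b(a) = log_2(3) = 1.5850

Case 3: c = 2 > log_2(3) = 1.5850
T(n) = O(n^2) = O(n^2)

For T(n) = 3T(n/2) + O(n^2): log_2(3) = 1.5850. This is Case 3 of the Master Theorem (c > log_b(a), work dominated by root), giving O(n^2).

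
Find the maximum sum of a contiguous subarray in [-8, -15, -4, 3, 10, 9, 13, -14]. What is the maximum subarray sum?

Using Kadane's algorithm on [-8, -15, -4, 3, 10, 9, 13, -14]:

Scanning through the array:
Position 1 (value -15): max_ending_here = -15, max_so_far = -8
Position 2 (value -4): max_ending_here = -4, max_so_far = -4
Position 3 (value 3): max_ending_here = 3, max_so_far = 3
Position 4 (value 10): max_ending_here = 13, max_so_far = 13
Position 5 (value 9): max_ending_here = 22, max_so_far = 22
Position 6 (value 13): max_ending_here = 35, max_so_far = 35
Position 7 (value -14): max_ending_here = 21, max_so_far = 35

Maximum subarray: [3, 10, 9, 13]
Maximum sum: 35

The maximum subarray is [3, 10, 9, 13] with sum 35. This subarray runs from index 3 to index 6.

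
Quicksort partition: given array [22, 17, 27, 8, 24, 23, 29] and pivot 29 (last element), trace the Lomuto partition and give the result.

Lomuto partition with pivot = 29:

Initial array: [22, 17, 27, 8, 24, 23, 29]

arr[0]=22 <= 29: swap with position 0, array becomes [22, 17, 27, 8, 24, 23, 29]
arr[1]=17 <= 29: swap with position 1, array becomes [22, 17, 27, 8, 24, 23, 29]
arr[2]=27 <= 29: swap with position 2, array becomes [22, 17, 27, 8, 24, 23, 29]
arr[3]=8 <= 29: swap with position 3, array becomes [22, 17, 27, 8, 24, 23, 29]
arr[4]=24 <= 29: swap with position 4, array becomes [22, 17, 27, 8, 24, 23, 29]
arr[5]=23 <= 29: swap with position 5, array becomes [22, 17, 27, 8, 24, 23, 29]

Place pivot at position 6: [22, 17, 27, 8, 24, 23, 29]
Pivot position: 6

After partitioning with pivot 29, the array becomes [22, 17, 27, 8, 24, 23, 29]. The pivot is placed at index 6. All elements to the left of the pivot are <= 29, and all elements to the right are > 29.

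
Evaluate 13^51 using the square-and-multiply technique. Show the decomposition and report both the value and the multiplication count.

Computing 13^51 by squaring (build up from 13^1; each line after the first costs one multiplication):

13^1 = 13
13^2 = (13^1)^2 = 13^2 = 169
13^3 = 13 * 13^2 = 13 * 169 = 2197
13^6 = (13^3)^2 = 2197^2 = 4826809
13^12 = (13^6)^2 = 4826809^2 = 23298085122481
13^24 = (13^12)^2 = 23298085122481^2 = 542800770374370512771595361
13^25 = 13 * 13^24 = 13 * 542800770374370512771595361 = 7056410014866816666030739693
13^50 = (13^25)^2 = 7056410014866816666030739693^2 = 49792922297912707801714181535533618316401192004725734249
13^51 = 13 * 13^50 = 13 * 49792922297912707801714181535533618316401192004725734249 = 647307989872865201422284359961937038113215496061434545237

Result: 647307989872865201422284359961937038113215496061434545237
Multiplications needed: 8 (8 lines after 13^1)

13^51 = 647307989872865201422284359961937038113215496061434545237. Using exponentiation by squaring, this requires 8 multiplications. The key idea: if the exponent is even, square the half-power; if odd, multiply by the base once.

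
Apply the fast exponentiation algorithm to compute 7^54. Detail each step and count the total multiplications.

Computing 7^54 by squaring (build up from 7^1; each line after the first costs one multiplication):

7^1 = 7
7^2 = (7^1)^2 = 7^2 = 49
7^3 = 7 * 7^2 = 7 * 49 = 343
7^6 = (7^3)^2 = 343^2 = 117649
7^12 = (7^6)^2 = 117649^2 = 13841287201
7^13 = 7 * 7^12 = 7 * 13841287201 = 96889010407
7^26 = (7^13)^2 = 96889010407^2 = 9387480337647754305649
7^27 = 7 * 7^26 = 7 * 9387480337647754305649 = 65712362363534280139543
7^54 = (7^27)^2 = 65712362363534280139543^2 = 4318114567396436564035293097707728087552248849

Result: 4318114567396436564035293097707728087552248849
Multiplications needed: 8 (8 lines after 7^1)

7^54 = 4318114567396436564035293097707728087552248849. Using exponentiation by squaring, this requires 8 multiplications. The key idea: if the exponent is even, square the half-power; if odd, multiply by the base once.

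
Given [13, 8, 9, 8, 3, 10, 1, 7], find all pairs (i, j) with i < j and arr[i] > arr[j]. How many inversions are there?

Finding inversions in [13, 8, 9, 8, 3, 10, 1, 7]:

(0, 1): arr[0]=13 > arr[1]=8
(0, 2): arr[0]=13 > arr[2]=9
(0, 3): arr[0]=13 > arr[3]=8
(0, 4): arr[0]=13 > arr[4]=3
(0, 5): arr[0]=13 > arr[5]=10
(0, 6): arr[0]=13 > arr[6]=1
(0, 7): arr[0]=13 > arr[7]=7
(1, 4): arr[1]=8 > arr[4]=3
(1, 6): arr[1]=8 > arr[6]=1
(1, 7): arr[1]=8 > arr[7]=7
(2, 3): arr[2]=9 > arr[3]=8
(2, 4): arr[2]=9 > arr[4]=3
(2, 6): arr[2]=9 > arr[6]=1
(2, 7): arr[2]=9 > arr[7]=7
(3, 4): arr[3]=8 > arr[4]=3
(3, 6): arr[3]=8 > arr[6]=1
(3, 7): arr[3]=8 > arr[7]=7
(4, 6): arr[4]=3 > arr[6]=1
(5, 6): arr[5]=10 > arr[6]=1
(5, 7): arr[5]=10 > arr[7]=7

Total inversions: 20

The array has 20 inversion(s): (0,1), (0,2), (0,3), (0,4), (0,5), (0,6), (0,7), (1,4), (1,6), (1,7), (2,3), (2,4), (2,6), (2,7), (3,4), (3,6), (3,7), (4,6), (5,6), (5,7). Each pair (i,j) satisfies i < j and arr[i] > arr[j].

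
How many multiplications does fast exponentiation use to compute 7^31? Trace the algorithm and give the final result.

Computing 7^31 by squaring (build up from 7^1; each line after the first costs one multiplication):

7^1 = 7
7^2 = (7^1)^2 = 7^2 = 49
7^3 = 7 * 7^2 = 7 * 49 = 343
7^6 = (7^3)^2 = 343^2 = 117649
7^7 = 7 * 7^6 = 7 * 117649 = 823543
7^14 = (7^7)^2 = 823543^2 = 678223072849
7^15 = 7 * 7^14 = 7 * 678223072849 = 4747561509943
7^30 = (7^15)^2 = 4747561509943^2 = 22539340290692258087863249
7^31 = 7 * 7^30 = 7 * 22539340290692258087863249 = 157775382034845806615042743

Result: 157775382034845806615042743
Multiplications needed: 8 (8 lines after 7^1)

7^31 = 157775382034845806615042743. Using exponentiation by squaring, this requires 8 multiplications. The key idea: if the exponent is even, square the half-power; if odd, multiply by the base once.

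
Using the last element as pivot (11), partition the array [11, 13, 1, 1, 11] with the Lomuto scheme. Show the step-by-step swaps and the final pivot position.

Lomuto partition with pivot = 11:

Initial array: [11, 13, 1, 1, 11]

arr[0]=11 <= 11: swap with position 0, array becomes [11, 13, 1, 1, 11]
arr[1]=13 > 11: no swap
arr[2]=1 <= 11: swap with position 1, array becomes [11, 1, 13, 1, 11]
arr[3]=1 <= 11: swap with position 2, array becomes [11, 1, 1, 13, 11]

Place pivot at position 3: [11, 1, 1, 11, 13]
Pivot position: 3

After partitioning with pivot 11, the array becomes [11, 1, 1, 11, 13]. The pivot is placed at index 3. All elements to the left of the pivot are <= 11, and all elements to the right are > 11.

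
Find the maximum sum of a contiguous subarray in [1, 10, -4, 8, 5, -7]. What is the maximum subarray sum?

Using Kadane's algorithm on [1, 10, -4, 8, 5, -7]:

Scanning through the array:
Position 1 (value 10): max_ending_here = 11, max_so_far = 11
Position 2 (value -4): max_ending_here = 7, max_so_far = 11
Position 3 (value 8): max_ending_here = 15, max_so_far = 15
Position 4 (value 5): max_ending_here = 20, max_so_far = 20
Position 5 (value -7): max_ending_here = 13, max_so_far = 20

Maximum subarray: [1, 10, -4, 8, 5]
Maximum sum: 20

The maximum subarray is [1, 10, -4, 8, 5] with sum 20. This subarray runs from index 0 to index 4.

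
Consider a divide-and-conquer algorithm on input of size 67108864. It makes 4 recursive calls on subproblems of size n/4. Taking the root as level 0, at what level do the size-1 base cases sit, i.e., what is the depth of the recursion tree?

For divide and conquer with division factor 4:

Problem sizes at each level:
Level 0: 67108864
Level 1: 16777216
Level 2: 4194304
Level 3: 1048576
Level 4: 262144
Level 5: 65536
Level 6: 16384
Level 7: 4096
Level 8: 1024
Level 9: 256
Level 10: 64
Level 11: 16
Level 12: 4
Level 13: 1

The root is level 0 and the size-1 base case is level 13 (the tree spans levels 0 through 13, i.e. 14 levels counting the root), so the depth is the number of divisions: log_4(67108864) = 13

The recursion tree depth is log_4(67108864) = 13. At each level, the problem size is divided by 4, so it takes 13 divisions to reduce to a base case of size 1. The algorithm makes 4 recursive calls at each level.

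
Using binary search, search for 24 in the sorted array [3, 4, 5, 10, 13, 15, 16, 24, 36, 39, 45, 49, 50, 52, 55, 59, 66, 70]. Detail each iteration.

Binary search for 24 in [3, 4, 5, 10, 13, 15, 16, 24, 36, 39, 45, 49, 50, 52, 55, 59, 66, 70]:

lo=0, hi=17, mid=8, arr[mid]=36 -> 36 > 24, search left half
lo=0, hi=7, mid=3, arr[mid]=10 -> 10 < 24, search right half
lo=4, hi=7, mid=5, arr[mid]=15 -> 15 < 24, search right half
lo=6, hi=7, mid=6, arr[mid]=16 -> 16 < 24, search right half
lo=7, hi=7, mid=7, arr[mid]=24 -> Found target at index 7!

Binary search finds 24 at index 7 after 5 comparisons. The search repeatedly halves the search space by comparing with the middle element.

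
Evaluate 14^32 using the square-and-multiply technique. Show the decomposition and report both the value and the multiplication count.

Computing 14^32 by squaring (build up from 14^1; each line after the first costs one multiplication):

14^1 = 14
14^2 = (14^1)^2 = 14^2 = 196
14^4 = (14^2)^2 = 196^2 = 38416
14^8 = (14^4)^2 = 38416^2 = 1475789056
14^16 = (14^8)^2 = 1475789056^2 = 2177953337809371136
14^32 = (14^16)^2 = 2177953337809371136^2 = 4743480741674980702700443299789930496

Result: 4743480741674980702700443299789930496
Multiplications needed: 5 (5 lines after 14^1)

14^32 = 4743480741674980702700443299789930496. Using exponentiation by squaring, this requires 5 multiplications. The key idea: if the exponent is even, square the half-power; if odd, multiply by the base once.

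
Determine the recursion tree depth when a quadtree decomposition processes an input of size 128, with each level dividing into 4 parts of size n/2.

For divide and conquer with division factor 2:

Problem sizes at each level:
Level 0: 128
Level 1: 64
Level 2: 32
Level 3: 16
Level 4: 8
Level 5: 4
Level 6: 2
Level 7: 1

The root is level 0 and the size-1 base case is level 7 (the tree spans levels 0 through 7, i.e. 8 levels counting the root), so the depth is the number of divisions: log_2(128) = 7

The recursion tree depth is log_2(128) = 7. At each level, the problem size is divided by 2, so it takes 7 divisions to reduce to a base case of size 1. The algorithm makes 4 recursive calls at each level.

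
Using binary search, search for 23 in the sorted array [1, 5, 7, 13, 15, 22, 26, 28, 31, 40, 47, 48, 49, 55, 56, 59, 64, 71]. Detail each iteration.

Binary search for 23 in [1, 5, 7, 13, 15, 22, 26, 28, 31, 40, 47, 48, 49, 55, 56, 59, 64, 71]:

lo=0, hi=17, mid=8, arr[mid]=31 -> 31 > 23, search left half
lo=0, hi=7, mid=3, arr[mid]=13 -> 13 < 23, search right half
lo=4, hi=7, mid=5, arr[mid]=22 -> 22 < 23, search right half
lo=6, hi=7, mid=6, arr[mid]=26 -> 26 > 23, search left half
lo=6 > hi=5, target 23 not found

Binary search determines that 23 is not in the array after 4 comparisons. The search space was exhausted without finding the target.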